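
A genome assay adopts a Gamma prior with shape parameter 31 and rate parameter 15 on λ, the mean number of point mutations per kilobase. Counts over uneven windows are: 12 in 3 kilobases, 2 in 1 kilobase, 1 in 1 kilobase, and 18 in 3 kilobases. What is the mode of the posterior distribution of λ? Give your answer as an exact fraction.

63/23

Total count: 12 + 2 + 1 + 18 = 33.
Total exposure: 3 + 1 + 1 + 3 = 8 kilobases.
By Gamma–Poisson conjugacy, the posterior is Gamma(α + Σx, β + Σt) = Gamma(31 + 33, 15 + 8) = Gamma(64, 23).
Posterior mode = (α'−1)/β' = 63/23.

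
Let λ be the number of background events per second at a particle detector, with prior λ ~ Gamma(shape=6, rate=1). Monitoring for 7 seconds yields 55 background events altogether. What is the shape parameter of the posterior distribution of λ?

61

Total count 55 over total exposure 7 seconds.
By Gamma–Poisson conjugacy, the posterior is Gamma(α + Σx, β + Σt) = Gamma(6 + 55, 1 + 7) = Gamma(61, 8).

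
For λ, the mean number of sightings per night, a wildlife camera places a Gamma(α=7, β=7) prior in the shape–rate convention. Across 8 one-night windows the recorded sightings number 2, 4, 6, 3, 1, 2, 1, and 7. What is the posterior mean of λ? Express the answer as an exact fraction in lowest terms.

Total count: 2 + 4 + 6 + 3 + 1 + 2 + 1 + 7 = 26.
Total exposure: 8 nights.
Conjugate update: add total count to the shape and total exposure to the rate, giving Gamma(33, 15).
Posterior mean = α'/β' = 33/15 = 11/5.

11/5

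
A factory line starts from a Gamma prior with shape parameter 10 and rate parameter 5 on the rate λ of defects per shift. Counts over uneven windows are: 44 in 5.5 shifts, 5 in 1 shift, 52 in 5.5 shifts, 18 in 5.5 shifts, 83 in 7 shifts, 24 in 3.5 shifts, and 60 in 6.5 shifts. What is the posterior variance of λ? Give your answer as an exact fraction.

Total count: 44 + 5 + 52 + 18 + 83 + 24 + 60 = 286.
Total exposure: 5.5 + 1 + 5.5 + 5.5 + 7 + 3.5 + 6.5 = 34.5 shifts.
By Gamma–Poisson conjugacy, the posterior is Gamma(α + Σx, β + Σt) = Gamma(10 + 286, 5 + 34.5) = Gamma(296, 79/2).
Posterior variance = α'/β'² = 296/(6241/4) = 1184/6241.

1184/6241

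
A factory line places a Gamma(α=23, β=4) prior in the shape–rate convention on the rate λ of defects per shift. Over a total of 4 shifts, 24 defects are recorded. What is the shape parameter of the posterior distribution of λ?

Total count 24 over total exposure 4 shifts.
Conjugate update: add total count to the shape and total exposure to the rate, giving Gamma(47, 8).

47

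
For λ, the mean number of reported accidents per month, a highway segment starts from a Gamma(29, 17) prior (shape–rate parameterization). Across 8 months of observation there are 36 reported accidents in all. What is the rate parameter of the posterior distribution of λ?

25

Total count 36 over total exposure 8 months.
The Gamma prior is conjugate for the Poisson rate, so λ | data ~ Gamma(29+36, 17+8) = Gamma(65, 25).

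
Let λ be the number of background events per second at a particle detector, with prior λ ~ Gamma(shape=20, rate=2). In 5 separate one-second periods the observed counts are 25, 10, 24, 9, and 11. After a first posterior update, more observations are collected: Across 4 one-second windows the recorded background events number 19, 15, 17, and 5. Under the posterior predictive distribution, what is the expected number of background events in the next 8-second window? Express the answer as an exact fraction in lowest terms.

Total count: 25 + 10 + 24 + 9 + 11 = 79.
Total exposure: 5 seconds.
After the first batch: Gamma(20 + 79, 2 + 5) = Gamma(99, 7).
Total count: 19 + 15 + 17 + 5 = 56.
Total exposure: 4 seconds.
After the second batch: Gamma(99 + 56, 7 + 4) = Gamma(155, 11).
Predictive mean over an 8-second window = T·E[λ|data] = 8·155/11 = 1240/11.

1240/11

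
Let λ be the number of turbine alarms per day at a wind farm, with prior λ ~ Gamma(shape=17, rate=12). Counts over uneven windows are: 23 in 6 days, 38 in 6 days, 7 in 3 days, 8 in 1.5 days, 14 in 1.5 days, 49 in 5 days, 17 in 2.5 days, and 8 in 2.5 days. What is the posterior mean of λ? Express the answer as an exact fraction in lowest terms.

Total count: 23 + 38 + 7 + 8 + 14 + 49 + 17 + 8 = 164.
Total exposure: 6 + 6 + 3 + 1.5 + 1.5 + 5 + 2.5 + 2.5 = 28 days.
Posterior: α' = 17 + 164 = 181, β' = 12 + 28 = 40.
Posterior mean = α'/β' = 181/40.

181/40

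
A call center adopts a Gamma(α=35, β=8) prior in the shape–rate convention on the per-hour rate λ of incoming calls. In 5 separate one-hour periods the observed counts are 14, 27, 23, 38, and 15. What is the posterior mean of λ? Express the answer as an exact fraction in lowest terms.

Total count: 14 + 27 + 23 + 38 + 15 = 117.
Total exposure: 5 hours.
Conjugate update: add total count to the shape and total exposure to the rate, giving Gamma(152, 13).
Posterior mean = α'/β' = 152/13.

152/13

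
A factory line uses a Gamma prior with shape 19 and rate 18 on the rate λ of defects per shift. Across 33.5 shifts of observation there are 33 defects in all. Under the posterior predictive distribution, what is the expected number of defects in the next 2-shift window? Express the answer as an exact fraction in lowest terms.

208/103

Total count 33 over total exposure 33.5 shifts.
Posterior: α' = 19 + 33 = 52, β' = 18 + 33.5 = 103/2.
Predictive mean over a 2-shift window = T·E[λ|data] = 2·52/(103/2) = 208/103.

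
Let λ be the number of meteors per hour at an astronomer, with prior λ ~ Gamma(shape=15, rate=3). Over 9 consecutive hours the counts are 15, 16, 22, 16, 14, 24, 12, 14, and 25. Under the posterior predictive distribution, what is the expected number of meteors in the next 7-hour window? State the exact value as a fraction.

1211/12

Total count: 15 + 16 + 22 + 16 + 14 + 24 + 12 + 14 + 25 = 158.
Total exposure: 9 hours.
The Gamma prior is conjugate for the Poisson rate, so λ | data ~ Gamma(15+158, 3+9) = Gamma(173, 12).
Predictive mean over a 7-hour window = T·E[λ|data] = 7·173/12 = 1211/12.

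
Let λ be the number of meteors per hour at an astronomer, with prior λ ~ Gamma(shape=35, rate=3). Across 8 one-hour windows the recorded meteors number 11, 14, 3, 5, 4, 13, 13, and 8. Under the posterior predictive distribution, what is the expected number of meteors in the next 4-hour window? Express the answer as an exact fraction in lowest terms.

Total count: 11 + 14 + 3 + 5 + 4 + 13 + 13 + 8 = 71.
Total exposure: 8 hours.
Conjugate update: add total count to the shape and total exposure to the rate, giving Gamma(106, 11).
Predictive mean over a 4-hour window = T·E[λ|data] = 4·106/11 = 424/11.

424/11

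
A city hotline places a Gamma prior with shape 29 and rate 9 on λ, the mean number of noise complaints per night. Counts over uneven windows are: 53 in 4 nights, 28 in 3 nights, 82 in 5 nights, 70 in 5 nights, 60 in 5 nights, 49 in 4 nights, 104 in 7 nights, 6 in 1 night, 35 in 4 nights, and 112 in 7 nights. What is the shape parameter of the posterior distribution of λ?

Total count: 53 + 28 + 82 + 70 + 60 + 49 + 104 + 6 + 35 + 112 = 599.
Total exposure: 4 + 3 + 5 + 5 + 5 + 4 + 7 + 1 + 4 + 7 = 45 nights.
Conjugate update: add total count to the shape and total exposure to the rate, giving Gamma(628, 54).

628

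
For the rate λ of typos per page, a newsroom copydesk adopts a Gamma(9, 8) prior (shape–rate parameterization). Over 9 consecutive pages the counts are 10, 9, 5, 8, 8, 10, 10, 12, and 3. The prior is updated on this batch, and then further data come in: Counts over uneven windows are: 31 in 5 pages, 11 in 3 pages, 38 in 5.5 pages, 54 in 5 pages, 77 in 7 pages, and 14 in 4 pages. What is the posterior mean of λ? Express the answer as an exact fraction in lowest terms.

206/31

Total count: 10 + 9 + 5 + 8 + 8 + 10 + 10 + 12 + 3 = 75.
Total exposure: 9 pages.
After the first batch: Gamma(9 + 75, 8 + 9) = Gamma(84, 17).
Total count: 31 + 11 + 38 + 54 + 77 + 14 = 225.
Total exposure: 5 + 3 + 5.5 + 5 + 7 + 4 = 29.5 pages.
After the second batch: Gamma(84 + 225, 17 + 29.5) = Gamma(309, 93/2).
Posterior mean = α'/β' = 309/(93/2) = 206/31.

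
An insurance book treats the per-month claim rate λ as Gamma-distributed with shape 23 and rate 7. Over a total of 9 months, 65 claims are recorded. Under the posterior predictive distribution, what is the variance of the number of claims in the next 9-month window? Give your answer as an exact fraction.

2475/32

Total count 65 over total exposure 9 months.
The Gamma prior is conjugate for the Poisson rate, so λ | data ~ Gamma(23+65, 7+9) = Gamma(88, 16).
The posterior predictive for a window of length T is Negative Binomial with variance T·α'·(β'+T)/β'² = 9·88·25/256 = 2475/32.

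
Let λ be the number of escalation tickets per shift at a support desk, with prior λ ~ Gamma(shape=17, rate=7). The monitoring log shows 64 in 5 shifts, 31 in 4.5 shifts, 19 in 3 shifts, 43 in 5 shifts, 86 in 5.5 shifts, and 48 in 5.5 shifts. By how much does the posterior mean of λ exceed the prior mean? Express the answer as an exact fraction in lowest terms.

Total count: 64 + 31 + 19 + 43 + 86 + 48 = 291.
Total exposure: 5 + 4.5 + 3 + 5 + 5.5 + 5.5 = 28.5 shifts.
Posterior: α' = 17 + 291 = 308, β' = 7 + 28.5 = 71/2.
Posterior mean = 308/(71/2) = 616/71; prior mean = 17/7 = 17/7. Difference = 616/71 − 17/7 = 3105/497.

3105/497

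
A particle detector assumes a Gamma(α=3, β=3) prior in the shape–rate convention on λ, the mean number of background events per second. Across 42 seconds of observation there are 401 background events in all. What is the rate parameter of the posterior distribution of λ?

45

Total count 401 over total exposure 42 seconds.
Conjugate update: add total count to the shape and total exposure to the rate, giving Gamma(404, 45).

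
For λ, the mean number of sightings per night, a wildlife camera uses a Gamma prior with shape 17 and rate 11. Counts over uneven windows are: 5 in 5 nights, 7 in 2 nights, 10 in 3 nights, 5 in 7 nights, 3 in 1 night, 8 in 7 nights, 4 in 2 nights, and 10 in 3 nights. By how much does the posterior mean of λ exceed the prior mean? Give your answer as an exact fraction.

Total count: 5 + 7 + 10 + 5 + 3 + 8 + 4 + 10 = 52.
Total exposure: 5 + 2 + 3 + 7 + 1 + 7 + 2 + 3 = 30 nights.
By Gamma–Poisson conjugacy, the posterior is Gamma(α + Σx, β + Σt) = Gamma(17 + 52, 11 + 30) = Gamma(69, 41).
Posterior mean = 69/41 = 69/41; prior mean = 17/11 = 17/11. Difference = 69/41 − 17/11 = 62/451.

62/451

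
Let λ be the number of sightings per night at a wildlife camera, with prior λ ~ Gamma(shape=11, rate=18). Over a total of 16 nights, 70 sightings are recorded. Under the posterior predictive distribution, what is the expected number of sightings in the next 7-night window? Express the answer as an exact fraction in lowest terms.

567/34

Total count 70 over total exposure 16 nights.
Gamma(α, β) with Poisson data over total exposure Σt gives posterior Gamma(α+Σx, β+Σt) = Gamma(81, 34).
Predictive mean over a 7-night window = T·E[λ|data] = 7·81/34 = 567/34.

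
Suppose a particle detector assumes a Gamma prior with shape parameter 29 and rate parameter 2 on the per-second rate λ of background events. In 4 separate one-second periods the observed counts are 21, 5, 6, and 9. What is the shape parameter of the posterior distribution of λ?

70

Total count: 21 + 5 + 6 + 9 = 41.
Total exposure: 4 seconds.
The Gamma prior is conjugate for the Poisson rate, so λ | data ~ Gamma(29+41, 2+4) = Gamma(70, 6).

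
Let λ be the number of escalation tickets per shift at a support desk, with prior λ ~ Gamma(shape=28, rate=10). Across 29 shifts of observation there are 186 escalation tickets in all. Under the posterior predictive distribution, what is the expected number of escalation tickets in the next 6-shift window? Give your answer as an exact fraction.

428/13

Total count 186 over total exposure 29 shifts.
Posterior: α' = 28 + 186 = 214, β' = 10 + 29 = 39.
Predictive mean over a 6-shift window = T·E[λ|data] = 6·214/39 = 428/13.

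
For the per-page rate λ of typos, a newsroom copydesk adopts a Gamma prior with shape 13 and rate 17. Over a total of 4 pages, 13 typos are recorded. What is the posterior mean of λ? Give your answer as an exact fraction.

26/21

Total count 13 over total exposure 4 pages.
Posterior: α' = 13 + 13 = 26, β' = 17 + 4 = 21.
Posterior mean = α'/β' = 26/21.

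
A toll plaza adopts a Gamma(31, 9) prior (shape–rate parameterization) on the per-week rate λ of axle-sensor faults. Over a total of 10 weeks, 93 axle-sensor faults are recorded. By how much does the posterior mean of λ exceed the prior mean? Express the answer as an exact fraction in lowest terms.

Total count 93 over total exposure 10 weeks.
Conjugate update: add total count to the shape and total exposure to the rate, giving Gamma(124, 19).
Posterior mean = 124/19 = 124/19; prior mean = 31/9 = 31/9. Difference = 124/19 − 31/9 = 527/171.

527/171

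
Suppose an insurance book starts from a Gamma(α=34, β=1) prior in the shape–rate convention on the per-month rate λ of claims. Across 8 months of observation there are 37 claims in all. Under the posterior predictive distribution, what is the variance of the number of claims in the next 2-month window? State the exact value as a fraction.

1562/81

Total count 37 over total exposure 8 months.
Gamma(α, β) with Poisson data over total exposure Σt gives posterior Gamma(α+Σx, β+Σt) = Gamma(71, 9).
The posterior predictive for a window of length T is Negative Binomial with variance T·α'·(β'+T)/β'² = 2·71·11/81 = 1562/81.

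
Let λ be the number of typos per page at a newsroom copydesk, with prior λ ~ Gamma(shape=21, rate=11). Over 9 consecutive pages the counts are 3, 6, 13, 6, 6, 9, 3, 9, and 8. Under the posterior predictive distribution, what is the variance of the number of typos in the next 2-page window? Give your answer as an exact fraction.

Total count: 3 + 6 + 13 + 6 + 6 + 9 + 3 + 9 + 8 = 63.
Total exposure: 9 pages.
Posterior: α' = 21 + 63 = 84, β' = 11 + 9 = 20.
The posterior predictive for a window of length T is Negative Binomial with variance T·α'·(β'+T)/β'² = 2·84·22/400 = 231/25.

231/25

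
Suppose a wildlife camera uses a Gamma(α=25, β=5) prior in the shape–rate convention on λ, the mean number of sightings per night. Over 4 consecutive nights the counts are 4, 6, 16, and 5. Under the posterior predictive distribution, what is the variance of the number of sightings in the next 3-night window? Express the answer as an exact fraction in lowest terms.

Total count: 4 + 6 + 16 + 5 = 31.
Total exposure: 4 nights.
Conjugate update: add total count to the shape and total exposure to the rate, giving Gamma(56, 9).
The posterior predictive for a window of length T is Negative Binomial with variance T·α'·(β'+T)/β'² = 3·56·12/81 = 224/9.

224/9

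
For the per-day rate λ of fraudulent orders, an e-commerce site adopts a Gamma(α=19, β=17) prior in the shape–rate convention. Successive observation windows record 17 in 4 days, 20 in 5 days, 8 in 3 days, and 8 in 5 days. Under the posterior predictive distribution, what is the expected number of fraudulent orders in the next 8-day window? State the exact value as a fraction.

Total count: 17 + 20 + 8 + 8 = 53.
Total exposure: 4 + 5 + 3 + 5 = 17 days.
Gamma(α, β) with Poisson data over total exposure Σt gives posterior Gamma(α+Σx, β+Σt) = Gamma(72, 34).
Predictive mean over an 8-day window = T·E[λ|data] = 8·72/34 = 288/17.

288/17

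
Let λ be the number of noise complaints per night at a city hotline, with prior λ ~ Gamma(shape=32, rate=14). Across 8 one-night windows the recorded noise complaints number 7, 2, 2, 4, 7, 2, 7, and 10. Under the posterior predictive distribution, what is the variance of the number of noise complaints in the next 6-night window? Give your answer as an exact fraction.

3066/121

Total count: 7 + 2 + 2 + 4 + 7 + 2 + 7 + 10 = 41.
Total exposure: 8 nights.
Gamma(α, β) with Poisson data over total exposure Σt gives posterior Gamma(α+Σx, β+Σt) = Gamma(73, 22).
The posterior predictive for a window of length T is Negative Binomial with variance T·α'·(β'+T)/β'² = 6·73·28/484 = 3066/121.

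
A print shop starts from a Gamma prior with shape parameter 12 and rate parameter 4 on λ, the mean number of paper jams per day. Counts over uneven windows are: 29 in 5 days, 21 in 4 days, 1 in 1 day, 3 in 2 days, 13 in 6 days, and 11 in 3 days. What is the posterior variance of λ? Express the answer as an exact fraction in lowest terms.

Total count: 29 + 21 + 1 + 3 + 13 + 11 = 78.
Total exposure: 5 + 4 + 1 + 2 + 6 + 3 = 21 days.
By Gamma–Poisson conjugacy, the posterior is Gamma(α + Σx, β + Σt) = Gamma(12 + 78, 4 + 21) = Gamma(90, 25).
Posterior variance = α'/β'² = 90/625 = 18/125.

18/125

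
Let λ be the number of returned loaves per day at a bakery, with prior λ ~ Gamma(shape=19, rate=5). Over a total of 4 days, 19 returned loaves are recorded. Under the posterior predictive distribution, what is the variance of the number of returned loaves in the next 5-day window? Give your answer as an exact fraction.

Total count 19 over total exposure 4 days.
The Gamma prior is conjugate for the Poisson rate, so λ | data ~ Gamma(19+19, 5+4) = Gamma(38, 9).
The posterior predictive for a window of length T is Negative Binomial with variance T·α'·(β'+T)/β'² = 5·38·14/81 = 2660/81.

2660/81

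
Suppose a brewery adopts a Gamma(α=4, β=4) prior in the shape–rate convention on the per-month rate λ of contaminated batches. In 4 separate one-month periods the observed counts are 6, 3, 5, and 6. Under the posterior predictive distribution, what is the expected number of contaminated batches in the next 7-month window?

21

Total count: 6 + 3 + 5 + 6 = 20.
Total exposure: 4 months.
By Gamma–Poisson conjugacy, the posterior is Gamma(α + Σx, β + Σt) = Gamma(4 + 20, 4 + 4) = Gamma(24, 8).
Predictive mean over a 7-month window = T·E[λ|data] = 7·24/8 = 21.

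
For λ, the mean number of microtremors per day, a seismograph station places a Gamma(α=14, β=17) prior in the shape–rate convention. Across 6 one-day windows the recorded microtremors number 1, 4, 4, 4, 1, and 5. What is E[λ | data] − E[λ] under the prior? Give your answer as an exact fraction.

239/391

Total count: 1 + 4 + 4 + 4 + 1 + 5 = 19.
Total exposure: 6 days.
Posterior: α' = 14 + 19 = 33, β' = 17 + 6 = 23.
Posterior mean = 33/23 = 33/23; prior mean = 14/17 = 14/17. Difference = 33/23 − 14/17 = 239/391.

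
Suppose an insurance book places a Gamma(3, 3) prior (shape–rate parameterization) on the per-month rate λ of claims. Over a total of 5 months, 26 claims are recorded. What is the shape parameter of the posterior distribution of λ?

29

Total count 26 over total exposure 5 months.
Conjugate update: add total count to the shape and total exposure to the rate, giving Gamma(29, 8).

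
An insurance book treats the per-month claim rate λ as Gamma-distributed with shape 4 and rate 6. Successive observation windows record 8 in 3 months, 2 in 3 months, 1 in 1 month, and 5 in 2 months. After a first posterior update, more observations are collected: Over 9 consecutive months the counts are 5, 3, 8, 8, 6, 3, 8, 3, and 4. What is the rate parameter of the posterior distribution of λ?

24

Total count: 8 + 2 + 1 + 5 = 16.
Total exposure: 3 + 3 + 1 + 2 = 9 months.
After the first batch: Gamma(4 + 16, 6 + 9) = Gamma(20, 15).
Total count: 5 + 3 + 8 + 8 + 6 + 3 + 8 + 3 + 4 = 48.
Total exposure: 9 months.
After the second batch: Gamma(20 + 48, 15 + 9) = Gamma(68, 24).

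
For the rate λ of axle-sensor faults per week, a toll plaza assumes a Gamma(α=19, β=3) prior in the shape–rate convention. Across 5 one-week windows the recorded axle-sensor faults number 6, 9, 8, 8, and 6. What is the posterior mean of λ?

Total count: 6 + 9 + 8 + 8 + 6 = 37.
Total exposure: 5 weeks.
Conjugate update: add total count to the shape and total exposure to the rate, giving Gamma(56, 8).
Posterior mean = α'/β' = 56/8 = 7.

7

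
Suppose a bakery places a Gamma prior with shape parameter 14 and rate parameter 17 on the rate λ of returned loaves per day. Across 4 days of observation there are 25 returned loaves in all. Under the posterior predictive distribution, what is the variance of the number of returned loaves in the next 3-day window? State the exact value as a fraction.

Total count 25 over total exposure 4 days.
Conjugate update: add total count to the shape and total exposure to the rate, giving Gamma(39, 21).
The posterior predictive for a window of length T is Negative Binomial with variance T·α'·(β'+T)/β'² = 3·39·24/441 = 312/49.

312/49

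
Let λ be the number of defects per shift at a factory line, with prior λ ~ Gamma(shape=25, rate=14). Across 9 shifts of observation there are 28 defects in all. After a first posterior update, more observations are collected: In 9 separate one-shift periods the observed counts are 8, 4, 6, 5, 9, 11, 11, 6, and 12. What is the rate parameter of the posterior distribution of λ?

Total count 28 over total exposure 9 shifts.
After the first batch: Gamma(25 + 28, 14 + 9) = Gamma(53, 23).
Total count: 8 + 4 + 6 + 5 + 9 + 11 + 11 + 6 + 12 = 72.
Total exposure: 9 shifts.
After the second batch: Gamma(53 + 72, 23 + 9) = Gamma(125, 32).

32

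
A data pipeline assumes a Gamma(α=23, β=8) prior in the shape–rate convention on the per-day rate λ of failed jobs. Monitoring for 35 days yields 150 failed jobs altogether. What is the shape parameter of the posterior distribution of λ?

Total count 150 over total exposure 35 days.
Conjugate update: add total count to the shape and total exposure to the rate, giving Gamma(173, 43).

173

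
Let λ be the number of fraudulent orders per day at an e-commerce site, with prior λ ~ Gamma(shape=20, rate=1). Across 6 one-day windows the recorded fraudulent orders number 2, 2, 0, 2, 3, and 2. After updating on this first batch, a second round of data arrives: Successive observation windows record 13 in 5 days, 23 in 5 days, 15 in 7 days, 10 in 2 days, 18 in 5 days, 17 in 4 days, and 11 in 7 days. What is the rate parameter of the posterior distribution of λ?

Total count: 2 + 2 + 0 + 2 + 3 + 2 = 11.
Total exposure: 6 days.
After the first batch: Gamma(20 + 11, 1 + 6) = Gamma(31, 7).
Total count: 13 + 23 + 15 + 10 + 18 + 17 + 11 = 107.
Total exposure: 5 + 5 + 7 + 2 + 5 + 4 + 7 = 35 days.
After the second batch: Gamma(31 + 107, 7 + 35) = Gamma(138, 42).

42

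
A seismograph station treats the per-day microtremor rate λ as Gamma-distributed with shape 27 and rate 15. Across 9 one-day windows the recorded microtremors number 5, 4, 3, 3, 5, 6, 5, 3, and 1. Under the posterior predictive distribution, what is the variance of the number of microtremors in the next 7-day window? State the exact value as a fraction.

Total count: 5 + 4 + 3 + 3 + 5 + 6 + 5 + 3 + 1 = 35.
Total exposure: 9 days.
The Gamma prior is conjugate for the Poisson rate, so λ | data ~ Gamma(27+35, 15+9) = Gamma(62, 24).
The posterior predictive for a window of length T is Negative Binomial with variance T·α'·(β'+T)/β'² = 7·62·31/576 = 6727/288.

6727/288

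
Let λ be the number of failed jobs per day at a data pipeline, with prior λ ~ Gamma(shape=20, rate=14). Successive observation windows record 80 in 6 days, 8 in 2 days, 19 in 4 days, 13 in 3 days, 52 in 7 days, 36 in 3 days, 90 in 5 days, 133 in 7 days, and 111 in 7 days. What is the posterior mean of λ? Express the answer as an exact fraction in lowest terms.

Total count: 80 + 8 + 19 + 13 + 52 + 36 + 90 + 133 + 111 = 542.
Total exposure: 6 + 2 + 4 + 3 + 7 + 3 + 5 + 7 + 7 = 44 days.
By Gamma–Poisson conjugacy, the posterior is Gamma(α + Σx, β + Σt) = Gamma(20 + 542, 14 + 44) = Gamma(562, 58).
Posterior mean = α'/β' = 562/58 = 281/29.

281/29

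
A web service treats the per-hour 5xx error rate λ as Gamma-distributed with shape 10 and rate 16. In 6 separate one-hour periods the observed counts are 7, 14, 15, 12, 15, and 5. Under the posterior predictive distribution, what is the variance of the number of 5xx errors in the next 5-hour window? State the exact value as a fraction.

5265/242

Total count: 7 + 14 + 15 + 12 + 15 + 5 = 68.
Total exposure: 6 hours.
By Gamma–Poisson conjugacy, the posterior is Gamma(α + Σx, β + Σt) = Gamma(10 + 68, 16 + 6) = Gamma(78, 22).
The posterior predictive for a window of length T is Negative Binomial with variance T·α'·(β'+T)/β'² = 5·78·27/484 = 5265/242.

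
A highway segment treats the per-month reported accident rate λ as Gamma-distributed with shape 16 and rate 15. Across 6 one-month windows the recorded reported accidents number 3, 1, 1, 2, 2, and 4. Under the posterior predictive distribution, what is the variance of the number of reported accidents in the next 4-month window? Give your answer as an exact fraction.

Total count: 3 + 1 + 1 + 2 + 2 + 4 = 13.
Total exposure: 6 months.
Conjugate update: add total count to the shape and total exposure to the rate, giving Gamma(29, 21).
The posterior predictive for a window of length T is Negative Binomial with variance T·α'·(β'+T)/β'² = 4·29·25/441 = 2900/441.

2900/441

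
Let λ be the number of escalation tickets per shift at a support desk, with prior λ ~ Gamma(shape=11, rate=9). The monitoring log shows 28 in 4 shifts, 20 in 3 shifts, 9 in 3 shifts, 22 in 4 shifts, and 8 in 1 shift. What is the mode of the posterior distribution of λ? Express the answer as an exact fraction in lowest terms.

97/24

Total count: 28 + 20 + 9 + 22 + 8 = 87.
Total exposure: 4 + 3 + 3 + 4 + 1 = 15 shifts.
Posterior: α' = 11 + 87 = 98, β' = 9 + 15 = 24.
Posterior mode = (α'−1)/β' = 97/24.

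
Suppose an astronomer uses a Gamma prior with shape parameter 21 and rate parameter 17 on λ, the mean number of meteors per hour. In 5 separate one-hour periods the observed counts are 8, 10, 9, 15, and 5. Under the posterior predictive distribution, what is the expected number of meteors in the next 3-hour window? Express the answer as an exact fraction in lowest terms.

102/11

Total count: 8 + 10 + 9 + 15 + 5 = 47.
Total exposure: 5 hours.
Conjugate update: add total count to the shape and total exposure to the rate, giving Gamma(68, 22).
Predictive mean over a 3-hour window = T·E[λ|data] = 3·68/22 = 102/11.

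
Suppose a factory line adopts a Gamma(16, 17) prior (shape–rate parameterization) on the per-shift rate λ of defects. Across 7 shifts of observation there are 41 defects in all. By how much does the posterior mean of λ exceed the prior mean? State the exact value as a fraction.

195/136

Total count 41 over total exposure 7 shifts.
The Gamma prior is conjugate for the Poisson rate, so λ | data ~ Gamma(16+41, 17+7) = Gamma(57, 24).
Posterior mean = 57/24 = 19/8; prior mean = 16/17 = 16/17. Difference = 19/8 − 16/17 = 195/136.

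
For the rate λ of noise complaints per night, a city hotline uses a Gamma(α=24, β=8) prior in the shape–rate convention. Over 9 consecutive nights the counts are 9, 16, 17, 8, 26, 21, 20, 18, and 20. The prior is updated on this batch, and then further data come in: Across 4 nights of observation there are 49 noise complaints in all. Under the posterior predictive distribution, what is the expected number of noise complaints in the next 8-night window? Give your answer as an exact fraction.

Total count: 9 + 16 + 17 + 8 + 26 + 21 + 20 + 18 + 20 = 155.
Total exposure: 9 nights.
After the first batch: Gamma(24 + 155, 8 + 9) = Gamma(179, 17).
Total count 49 over total exposure 4 nights.
After the second batch: Gamma(179 + 49, 17 + 4) = Gamma(228, 21).
Predictive mean over an 8-night window = T·E[λ|data] = 8·228/21 = 608/7.

608/7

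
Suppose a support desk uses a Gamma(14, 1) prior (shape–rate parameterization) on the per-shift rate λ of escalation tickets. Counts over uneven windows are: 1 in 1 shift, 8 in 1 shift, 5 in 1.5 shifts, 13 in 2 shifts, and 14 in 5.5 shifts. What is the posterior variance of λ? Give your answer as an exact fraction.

Total count: 1 + 8 + 5 + 13 + 14 = 41.
Total exposure: 1 + 1 + 1.5 + 2 + 5.5 = 11 shifts.
By Gamma–Poisson conjugacy, the posterior is Gamma(α + Σx, β + Σt) = Gamma(14 + 41, 1 + 11) = Gamma(55, 12).
Posterior variance = α'/β'² = 55/144.

55/144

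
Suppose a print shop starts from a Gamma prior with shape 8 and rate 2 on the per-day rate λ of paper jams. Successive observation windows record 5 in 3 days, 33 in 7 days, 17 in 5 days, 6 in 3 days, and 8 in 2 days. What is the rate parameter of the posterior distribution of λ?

22

Total count: 5 + 33 + 17 + 6 + 8 = 69.
Total exposure: 3 + 7 + 5 + 3 + 2 = 20 days.
Conjugate update: add total count to the shape and total exposure to the rate, giving Gamma(77, 22).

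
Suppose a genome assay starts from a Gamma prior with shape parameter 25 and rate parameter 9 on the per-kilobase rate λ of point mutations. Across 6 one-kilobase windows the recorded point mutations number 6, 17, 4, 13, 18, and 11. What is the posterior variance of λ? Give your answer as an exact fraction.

Total count: 6 + 17 + 4 + 13 + 18 + 11 = 69.
Total exposure: 6 kilobases.
Posterior: α' = 25 + 69 = 94, β' = 9 + 6 = 15.
Posterior variance = α'/β'² = 94/225.

94/225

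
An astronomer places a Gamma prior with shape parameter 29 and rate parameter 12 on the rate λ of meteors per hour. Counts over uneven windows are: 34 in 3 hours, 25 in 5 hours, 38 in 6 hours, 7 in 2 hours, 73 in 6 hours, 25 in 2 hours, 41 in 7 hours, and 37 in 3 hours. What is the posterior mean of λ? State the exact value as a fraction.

309/46

Total count: 34 + 25 + 38 + 7 + 73 + 25 + 41 + 37 = 280.
Total exposure: 3 + 5 + 6 + 2 + 6 + 2 + 7 + 3 = 34 hours.
Conjugate update: add total count to the shape and total exposure to the rate, giving Gamma(309, 46).
Posterior mean = α'/β' = 309/46.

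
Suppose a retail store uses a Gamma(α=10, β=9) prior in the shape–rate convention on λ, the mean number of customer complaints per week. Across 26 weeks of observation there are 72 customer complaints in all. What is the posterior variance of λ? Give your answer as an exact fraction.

82/1225

Total count 72 over total exposure 26 weeks.
By Gamma–Poisson conjugacy, the posterior is Gamma(α + Σx, β + Σt) = Gamma(10 + 72, 9 + 26) = Gamma(82, 35).
Posterior variance = α'/β'² = 82/1225.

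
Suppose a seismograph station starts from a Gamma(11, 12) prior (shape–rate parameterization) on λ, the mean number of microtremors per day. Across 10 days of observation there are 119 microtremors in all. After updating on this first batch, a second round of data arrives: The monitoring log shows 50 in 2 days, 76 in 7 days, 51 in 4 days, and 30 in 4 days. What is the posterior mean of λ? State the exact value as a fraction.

Total count 119 over total exposure 10 days.
After the first batch: Gamma(11 + 119, 12 + 10) = Gamma(130, 22).
Total count: 50 + 76 + 51 + 30 = 207.
Total exposure: 2 + 7 + 4 + 4 = 17 days.
After the second batch: Gamma(130 + 207, 22 + 17) = Gamma(337, 39).
Posterior mean = α'/β' = 337/39.

337/39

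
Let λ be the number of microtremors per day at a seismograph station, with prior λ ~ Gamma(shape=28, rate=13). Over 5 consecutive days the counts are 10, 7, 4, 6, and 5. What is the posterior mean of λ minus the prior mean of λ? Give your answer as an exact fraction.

Total count: 10 + 7 + 4 + 6 + 5 = 32.
Total exposure: 5 days.
Posterior: α' = 28 + 32 = 60, β' = 13 + 5 = 18.
Posterior mean = 60/18 = 10/3; prior mean = 28/13 = 28/13. Difference = 10/3 − 28/13 = 46/39.

46/39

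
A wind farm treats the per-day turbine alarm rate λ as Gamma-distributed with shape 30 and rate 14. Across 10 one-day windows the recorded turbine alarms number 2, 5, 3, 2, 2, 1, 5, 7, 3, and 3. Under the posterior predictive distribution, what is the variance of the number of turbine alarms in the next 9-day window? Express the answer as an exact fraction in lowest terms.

Total count: 2 + 5 + 3 + 2 + 2 + 1 + 5 + 7 + 3 + 3 = 33.
Total exposure: 10 days.
By Gamma–Poisson conjugacy, the posterior is Gamma(α + Σx, β + Σt) = Gamma(30 + 33, 14 + 10) = Gamma(63, 24).
The posterior predictive for a window of length T is Negative Binomial with variance T·α'·(β'+T)/β'² = 9·63·33/576 = 2079/64.

2079/64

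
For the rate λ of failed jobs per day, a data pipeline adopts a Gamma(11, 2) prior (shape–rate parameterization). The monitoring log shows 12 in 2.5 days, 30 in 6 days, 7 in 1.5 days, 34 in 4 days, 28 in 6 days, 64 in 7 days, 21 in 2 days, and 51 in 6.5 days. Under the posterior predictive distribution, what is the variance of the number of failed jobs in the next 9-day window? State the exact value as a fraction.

Total count: 12 + 30 + 7 + 34 + 28 + 64 + 21 + 51 = 247.
Total exposure: 2.5 + 6 + 1.5 + 4 + 6 + 7 + 2 + 6.5 = 35.5 days.
Conjugate update: add total count to the shape and total exposure to the rate, giving Gamma(258, 75/2).
The posterior predictive for a window of length T is Negative Binomial with variance T·α'·(β'+T)/β'² = 9·258·(93/2)/(5625/4) = 47988/625.

47988/625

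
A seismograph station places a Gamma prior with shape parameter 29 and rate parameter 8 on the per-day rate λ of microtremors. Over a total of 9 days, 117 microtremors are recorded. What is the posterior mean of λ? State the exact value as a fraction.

Total count 117 over total exposure 9 days.
Gamma(α, β) with Poisson data over total exposure Σt gives posterior Gamma(α+Σx, β+Σt) = Gamma(146, 17).
Posterior mean = α'/β' = 146/17.

146/17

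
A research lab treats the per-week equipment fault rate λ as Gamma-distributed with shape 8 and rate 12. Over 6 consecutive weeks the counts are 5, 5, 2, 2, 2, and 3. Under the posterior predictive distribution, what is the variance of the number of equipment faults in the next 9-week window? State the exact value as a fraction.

81/4

Total count: 5 + 5 + 2 + 2 + 2 + 3 = 19.
Total exposure: 6 weeks.
Gamma(α, β) with Poisson data over total exposure Σt gives posterior Gamma(α+Σx, β+Σt) = Gamma(27, 18).
The posterior predictive for a window of length T is Negative Binomial with variance T·α'·(β'+T)/β'² = 9·27·27/324 = 81/4.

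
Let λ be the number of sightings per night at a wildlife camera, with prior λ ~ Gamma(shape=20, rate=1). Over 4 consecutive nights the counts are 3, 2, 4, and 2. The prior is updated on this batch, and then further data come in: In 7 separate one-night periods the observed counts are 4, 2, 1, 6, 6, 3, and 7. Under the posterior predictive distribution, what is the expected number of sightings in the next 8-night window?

Total count: 3 + 2 + 4 + 2 = 11.
Total exposure: 4 nights.
After the first batch: Gamma(20 + 11, 1 + 4) = Gamma(31, 5).
Total count: 4 + 2 + 1 + 6 + 6 + 3 + 7 = 29.
Total exposure: 7 nights.
After the second batch: Gamma(31 + 29, 5 + 7) = Gamma(60, 12).
Predictive mean over an 8-night window = T·E[λ|data] = 8·60/12 = 40.

40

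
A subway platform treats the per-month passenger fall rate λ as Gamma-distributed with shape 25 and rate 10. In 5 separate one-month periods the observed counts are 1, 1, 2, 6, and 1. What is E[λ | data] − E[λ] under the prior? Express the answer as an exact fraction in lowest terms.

-1/10

Total count: 1 + 1 + 2 + 6 + 1 = 11.
Total exposure: 5 months.
Conjugate update: add total count to the shape and total exposure to the rate, giving Gamma(36, 15).
Posterior mean = 36/15 = 12/5; prior mean = 25/10 = 5/2. Difference = 12/5 − 5/2 = -1/10.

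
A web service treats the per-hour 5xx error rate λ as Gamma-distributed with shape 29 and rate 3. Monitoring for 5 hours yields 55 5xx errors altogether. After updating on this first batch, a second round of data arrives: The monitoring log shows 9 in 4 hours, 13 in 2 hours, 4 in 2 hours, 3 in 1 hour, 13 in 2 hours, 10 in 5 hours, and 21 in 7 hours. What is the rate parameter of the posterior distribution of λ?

31

Total count 55 over total exposure 5 hours.
After the first batch: Gamma(29 + 55, 3 + 5) = Gamma(84, 8).
Total count: 9 + 13 + 4 + 3 + 13 + 10 + 21 = 73.
Total exposure: 4 + 2 + 2 + 1 + 2 + 5 + 7 = 23 hours.
After the second batch: Gamma(84 + 73, 8 + 23) = Gamma(157, 31).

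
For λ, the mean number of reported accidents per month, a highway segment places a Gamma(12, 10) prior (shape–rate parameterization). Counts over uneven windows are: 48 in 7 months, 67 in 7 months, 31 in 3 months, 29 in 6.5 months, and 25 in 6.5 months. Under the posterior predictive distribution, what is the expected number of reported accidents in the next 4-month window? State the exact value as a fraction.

106/5

Total count: 48 + 67 + 31 + 29 + 25 = 200.
Total exposure: 7 + 7 + 3 + 6.5 + 6.5 = 30 months.
By Gamma–Poisson conjugacy, the posterior is Gamma(α + Σx, β + Σt) = Gamma(12 + 200, 10 + 30) = Gamma(212, 40).
Predictive mean over a 4-month window = T·E[λ|data] = 4·212/40 = 106/5.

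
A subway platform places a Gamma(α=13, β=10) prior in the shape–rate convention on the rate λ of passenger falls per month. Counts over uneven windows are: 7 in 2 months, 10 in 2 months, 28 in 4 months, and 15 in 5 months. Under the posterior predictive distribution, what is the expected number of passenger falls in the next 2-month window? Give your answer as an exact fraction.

Total count: 7 + 10 + 28 + 15 = 60.
Total exposure: 2 + 2 + 4 + 5 = 13 months.
Gamma(α, β) with Poisson data over total exposure Σt gives posterior Gamma(α+Σx, β+Σt) = Gamma(73, 23).
Predictive mean over a 2-month window = T·E[λ|data] = 2·73/23 = 146/23.

146/23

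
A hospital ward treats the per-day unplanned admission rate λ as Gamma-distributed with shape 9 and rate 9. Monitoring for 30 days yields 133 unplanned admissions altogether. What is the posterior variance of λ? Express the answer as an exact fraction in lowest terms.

142/1521

Total count 133 over total exposure 30 days.
Gamma(α, β) with Poisson data over total exposure Σt gives posterior Gamma(α+Σx, β+Σt) = Gamma(142, 39).
Posterior variance = α'/β'² = 142/1521.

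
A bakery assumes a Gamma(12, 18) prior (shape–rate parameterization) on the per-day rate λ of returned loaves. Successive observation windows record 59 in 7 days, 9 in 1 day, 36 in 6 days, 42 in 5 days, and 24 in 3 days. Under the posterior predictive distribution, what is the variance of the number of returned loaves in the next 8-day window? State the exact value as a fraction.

Total count: 59 + 9 + 36 + 42 + 24 = 170.
Total exposure: 7 + 1 + 6 + 5 + 3 = 22 days.
Gamma(α, β) with Poisson data over total exposure Σt gives posterior Gamma(α+Σx, β+Σt) = Gamma(182, 40).
The posterior predictive for a window of length T is Negative Binomial with variance T·α'·(β'+T)/β'² = 8·182·48/1600 = 1092/25.

1092/25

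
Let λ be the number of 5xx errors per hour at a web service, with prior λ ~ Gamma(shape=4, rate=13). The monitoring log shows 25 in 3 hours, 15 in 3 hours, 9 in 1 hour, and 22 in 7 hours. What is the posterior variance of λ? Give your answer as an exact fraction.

25/243

Total count: 25 + 15 + 9 + 22 = 71.
Total exposure: 3 + 3 + 1 + 7 = 14 hours.
Conjugate update: add total count to the shape and total exposure to the rate, giving Gamma(75, 27).
Posterior variance = α'/β'² = 75/729 = 25/243.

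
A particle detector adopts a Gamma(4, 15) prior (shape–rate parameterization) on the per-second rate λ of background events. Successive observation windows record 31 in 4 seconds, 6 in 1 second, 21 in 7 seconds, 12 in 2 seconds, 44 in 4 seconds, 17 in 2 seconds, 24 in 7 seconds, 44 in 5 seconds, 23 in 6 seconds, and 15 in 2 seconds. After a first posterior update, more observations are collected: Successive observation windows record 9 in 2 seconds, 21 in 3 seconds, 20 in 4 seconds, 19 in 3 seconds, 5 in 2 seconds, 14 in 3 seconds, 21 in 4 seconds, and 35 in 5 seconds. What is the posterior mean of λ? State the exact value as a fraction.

Total count: 31 + 6 + 21 + 12 + 44 + 17 + 24 + 44 + 23 + 15 = 237.
Total exposure: 4 + 1 + 7 + 2 + 4 + 2 + 7 + 5 + 6 + 2 = 40 seconds.
After the first batch: Gamma(4 + 237, 15 + 40) = Gamma(241, 55).
Total count: 9 + 21 + 20 + 19 + 5 + 14 + 21 + 35 = 144.
Total exposure: 2 + 3 + 4 + 3 + 2 + 3 + 4 + 5 = 26 seconds.
After the second batch: Gamma(241 + 144, 55 + 26) = Gamma(385, 81).
Posterior mean = α'/β' = 385/81.

385/81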